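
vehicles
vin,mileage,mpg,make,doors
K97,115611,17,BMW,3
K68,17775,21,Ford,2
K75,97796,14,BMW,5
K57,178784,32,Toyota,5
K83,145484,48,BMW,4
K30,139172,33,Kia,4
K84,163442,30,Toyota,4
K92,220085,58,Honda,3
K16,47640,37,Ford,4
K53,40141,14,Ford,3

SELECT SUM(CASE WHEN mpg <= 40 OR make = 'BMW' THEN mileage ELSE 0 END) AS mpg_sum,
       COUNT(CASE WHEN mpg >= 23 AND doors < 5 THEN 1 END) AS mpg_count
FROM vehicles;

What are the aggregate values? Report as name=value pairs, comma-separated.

mpg_sum=945845, mpg_count=5

[mpg_sum: mpg <= 40 OR make = 'BMW']
vin=K97: ✓ → 115611
vin=K68: ✓ → 17775
vin=K75: ✓ → 97796
vin=K57: ✓ → 178784
vin=K83: ✓ → 145484
vin=K30: ✓ → 139172
vin=K84: ✓ → 163442
vin=K92: ✗
vin=K16: ✓ → 47640
vin=K53: ✓ → 40141
mpg_sum = 115611 + 17775 + 97796 + 178784 + 145484 + 139172 + 163442 + 47640 + 40141 = 945845
—
[mpg_count: mpg >= 23 AND doors < 5]
vin=K97: ✗
vin=K68: ✗
vin=K75: ✗
vin=K57: ✗
vin=K83: ✓ → 1
vin=K30: ✓ → 1
vin=K84: ✓ → 1
vin=K92: ✓ → 1
vin=K16: ✓ → 1
vin=K53: ✗
mpg_count = COUNT(1, 1, 1, 1, 1) = 5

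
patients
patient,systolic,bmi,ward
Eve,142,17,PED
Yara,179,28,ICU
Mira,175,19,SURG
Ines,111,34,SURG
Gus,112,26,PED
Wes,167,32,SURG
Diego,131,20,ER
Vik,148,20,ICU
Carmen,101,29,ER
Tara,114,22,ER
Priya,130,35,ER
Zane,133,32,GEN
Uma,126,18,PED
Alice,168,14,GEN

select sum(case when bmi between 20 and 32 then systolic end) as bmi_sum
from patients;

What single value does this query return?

patient=Eve: ✗
patient=Yara: ✓ → 179
patient=Mira: ✗
patient=Ines: ✗
patient=Gus: ✓ → 112
patient=Wes: ✓ → 167
patient=Diego: ✓ → 131
patient=Vik: ✓ → 148
patient=Carmen: ✓ → 101
patient=Tara: ✓ → 114
patient=Priya: ✗
patient=Zane: ✓ → 133
patient=Uma: ✗
patient=Alice: ✗
bmi_sum = 179 + 112 + 167 + 131 + 148 + 101 + 114 + 133 = 1085

1085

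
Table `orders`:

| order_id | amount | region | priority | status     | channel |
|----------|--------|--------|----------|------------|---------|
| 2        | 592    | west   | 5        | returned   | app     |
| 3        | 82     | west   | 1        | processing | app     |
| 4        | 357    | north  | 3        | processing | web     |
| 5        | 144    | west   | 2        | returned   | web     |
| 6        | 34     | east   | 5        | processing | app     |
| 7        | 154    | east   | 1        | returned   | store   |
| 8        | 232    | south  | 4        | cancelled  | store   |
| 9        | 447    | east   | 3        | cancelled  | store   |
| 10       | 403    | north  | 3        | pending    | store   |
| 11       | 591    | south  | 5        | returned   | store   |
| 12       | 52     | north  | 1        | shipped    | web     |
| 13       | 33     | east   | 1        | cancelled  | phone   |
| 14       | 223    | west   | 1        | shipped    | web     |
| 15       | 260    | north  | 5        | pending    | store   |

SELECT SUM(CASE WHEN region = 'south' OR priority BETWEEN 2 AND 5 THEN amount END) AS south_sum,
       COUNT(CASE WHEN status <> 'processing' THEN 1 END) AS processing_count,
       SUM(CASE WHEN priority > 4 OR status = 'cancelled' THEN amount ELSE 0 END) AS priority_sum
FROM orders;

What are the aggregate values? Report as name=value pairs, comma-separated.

[south_sum: region = 'south' OR priority BETWEEN 2 AND 5]
order_id=2: ✓ → 592
order_id=3: ✗
order_id=4: ✓ → 357
order_id=5: ✓ → 144
order_id=6: ✓ → 34
order_id=7: ✗
order_id=8: ✓ → 232
order_id=9: ✓ → 447
order_id=10: ✓ → 403
order_id=11: ✓ → 591
order_id=12: ✗
order_id=13: ✗
order_id=14: ✗
order_id=15: ✓ → 260
south_sum = 592 + 357 + 144 + 34 + 232 + 447 + 403 + 591 + 260 = 3060
—
[processing_count: status <> 'processing']
order_id=2: ✓ → 1
order_id=3: ✗
order_id=4: ✗
order_id=5: ✓ → 1
order_id=6: ✗
order_id=7: ✓ → 1
order_id=8: ✓ → 1
order_id=9: ✓ → 1
order_id=10: ✓ → 1
order_id=11: ✓ → 1
order_id=12: ✓ → 1
order_id=13: ✓ → 1
order_id=14: ✓ → 1
order_id=15: ✓ → 1
processing_count = COUNT(1, 1, 1, 1, 1, 1, 1, 1, 1, 1, 1) = 11
—
[priority_sum: priority > 4 OR status = 'cancelled']
order_id=2: ✓ → 592
order_id=3: ✗
order_id=4: ✗
order_id=5: ✗
order_id=6: ✓ → 34
order_id=7: ✗
order_id=8: ✓ → 232
order_id=9: ✓ → 447
order_id=10: ✗
order_id=11: ✓ → 591
order_id=12: ✗
order_id=13: ✓ → 33
order_id=14: ✗
order_id=15: ✓ → 260
priority_sum = 592 + 34 + 232 + 447 + 591 + 33 + 260 = 2189

south_sum=3060, processing_count=11, priority_sum=2189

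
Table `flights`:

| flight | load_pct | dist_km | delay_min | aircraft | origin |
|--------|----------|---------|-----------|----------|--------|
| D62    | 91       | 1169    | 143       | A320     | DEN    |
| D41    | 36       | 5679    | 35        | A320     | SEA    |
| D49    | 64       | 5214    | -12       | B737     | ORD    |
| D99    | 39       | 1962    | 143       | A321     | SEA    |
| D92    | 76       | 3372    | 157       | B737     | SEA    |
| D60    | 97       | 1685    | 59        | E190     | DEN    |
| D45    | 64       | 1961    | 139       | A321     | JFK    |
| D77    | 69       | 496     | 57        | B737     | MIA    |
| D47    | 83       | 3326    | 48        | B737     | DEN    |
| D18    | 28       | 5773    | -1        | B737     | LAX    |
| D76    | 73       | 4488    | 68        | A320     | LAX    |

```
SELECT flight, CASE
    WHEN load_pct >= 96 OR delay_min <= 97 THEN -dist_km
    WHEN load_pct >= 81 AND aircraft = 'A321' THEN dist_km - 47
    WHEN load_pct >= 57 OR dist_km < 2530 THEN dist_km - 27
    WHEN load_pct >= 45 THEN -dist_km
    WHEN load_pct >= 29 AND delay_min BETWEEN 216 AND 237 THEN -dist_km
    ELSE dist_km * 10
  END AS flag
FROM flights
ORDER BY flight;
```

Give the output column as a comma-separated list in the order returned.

-5773, -5679, 1934, -3326, -5214, -1685, 1142, -4488, -496, 3345, 1935

flight=D18: load_pct >= 96 OR delay_min <= 97 → -5773
flight=D41: load_pct >= 96 OR delay_min <= 97 → -5679
flight=D45: load_pct >= 57 OR dist_km < 2530 → 1934
flight=D47: load_pct >= 96 OR delay_min <= 97 → -3326
flight=D49: load_pct >= 96 OR delay_min <= 97 → -5214
flight=D60: load_pct >= 96 OR delay_min <= 97 → -1685
flight=D62: load_pct >= 57 OR dist_km < 2530 → 1142
flight=D76: load_pct >= 96 OR delay_min <= 97 → -4488
flight=D77: load_pct >= 96 OR delay_min <= 97 → -496
flight=D92: load_pct >= 57 OR dist_km < 2530 → 3345
flight=D99: load_pct >= 57 OR dist_km < 2530 → 1935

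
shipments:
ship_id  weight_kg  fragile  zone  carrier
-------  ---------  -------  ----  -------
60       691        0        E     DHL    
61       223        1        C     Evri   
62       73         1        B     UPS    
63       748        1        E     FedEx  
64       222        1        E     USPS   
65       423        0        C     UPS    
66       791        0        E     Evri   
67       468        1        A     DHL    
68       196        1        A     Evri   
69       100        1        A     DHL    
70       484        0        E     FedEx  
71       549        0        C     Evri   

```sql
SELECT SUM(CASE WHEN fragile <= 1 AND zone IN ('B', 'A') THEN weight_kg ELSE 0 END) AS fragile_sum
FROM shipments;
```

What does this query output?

ship_id=60: ✗
ship_id=61: ✗
ship_id=62: ✓ → 73
ship_id=63: ✗
ship_id=64: ✗
ship_id=65: ✗
ship_id=66: ✗
ship_id=67: ✓ → 468
ship_id=68: ✓ → 196
ship_id=69: ✓ → 100
ship_id=70: ✗
ship_id=71: ✗
fragile_sum = 73 + 468 + 196 + 100 = 837

837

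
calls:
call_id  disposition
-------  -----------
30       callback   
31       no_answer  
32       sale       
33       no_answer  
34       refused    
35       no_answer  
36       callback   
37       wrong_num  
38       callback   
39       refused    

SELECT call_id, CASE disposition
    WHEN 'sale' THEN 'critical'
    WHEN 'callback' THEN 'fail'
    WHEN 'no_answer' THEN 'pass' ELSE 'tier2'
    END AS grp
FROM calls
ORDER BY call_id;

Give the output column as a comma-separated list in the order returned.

call_id=30: disposition='callback' → fail
call_id=31: disposition='no_answer' → pass
call_id=32: disposition='sale' → critical
call_id=33: disposition='no_answer' → pass
call_id=34: ELSE → tier2
call_id=35: disposition='no_answer' → pass
call_id=36: disposition='callback' → fail
call_id=37: ELSE → tier2
call_id=38: disposition='callback' → fail
call_id=39: ELSE → tier2

fail, pass, critical, pass, tier2, pass, fail, tier2, fail, tier2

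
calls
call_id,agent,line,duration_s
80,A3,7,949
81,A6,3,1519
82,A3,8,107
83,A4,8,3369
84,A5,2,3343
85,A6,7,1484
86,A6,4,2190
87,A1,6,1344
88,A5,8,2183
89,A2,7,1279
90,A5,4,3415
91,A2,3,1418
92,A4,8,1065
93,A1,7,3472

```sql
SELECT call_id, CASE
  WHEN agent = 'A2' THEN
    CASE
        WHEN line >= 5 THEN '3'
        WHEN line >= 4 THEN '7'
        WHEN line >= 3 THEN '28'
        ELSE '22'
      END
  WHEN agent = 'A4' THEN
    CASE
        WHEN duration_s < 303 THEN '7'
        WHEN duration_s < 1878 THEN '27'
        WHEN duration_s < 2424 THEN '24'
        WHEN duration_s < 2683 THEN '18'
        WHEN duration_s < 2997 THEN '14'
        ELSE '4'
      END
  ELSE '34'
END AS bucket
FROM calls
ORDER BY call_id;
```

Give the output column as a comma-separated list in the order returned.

34, 34, 34, 4, 34, 34, 34, 34, 34, 3, 34, 28, 27, 34

call_id=80: agent='A3' → outer ELSE → 34
call_id=81: agent='A6' → outer ELSE → 34
call_id=82: agent='A3' → outer ELSE → 34
call_id=83: agent='A4' → inner[ELSE] → 4
call_id=84: agent='A5' → outer ELSE → 34
call_id=85: agent='A6' → outer ELSE → 34
call_id=86: agent='A6' → outer ELSE → 34
call_id=87: agent='A1' → outer ELSE → 34
call_id=88: agent='A5' → outer ELSE → 34
call_id=89: agent='A2' → inner[line >= 5] → 3
call_id=90: agent='A5' → outer ELSE → 34
call_id=91: agent='A2' → inner[line >= 3] → 28
call_id=92: agent='A4' → inner[duration_s < 1878] → 27
call_id=93: agent='A1' → outer ELSE → 34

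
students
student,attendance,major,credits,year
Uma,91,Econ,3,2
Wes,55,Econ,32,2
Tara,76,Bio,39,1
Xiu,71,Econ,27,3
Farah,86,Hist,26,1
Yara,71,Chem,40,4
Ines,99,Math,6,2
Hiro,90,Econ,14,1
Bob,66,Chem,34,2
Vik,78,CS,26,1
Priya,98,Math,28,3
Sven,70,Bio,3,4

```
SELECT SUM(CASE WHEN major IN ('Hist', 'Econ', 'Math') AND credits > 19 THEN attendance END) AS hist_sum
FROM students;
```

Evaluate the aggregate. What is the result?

student=Uma: ✗
student=Wes: ✓ → 55
student=Tara: ✗
student=Xiu: ✓ → 71
student=Farah: ✓ → 86
student=Yara: ✗
student=Ines: ✗
student=Hiro: ✗
student=Bob: ✗
student=Vik: ✗
student=Priya: ✓ → 98
student=Sven: ✗
hist_sum = 55 + 71 + 86 + 98 = 310

310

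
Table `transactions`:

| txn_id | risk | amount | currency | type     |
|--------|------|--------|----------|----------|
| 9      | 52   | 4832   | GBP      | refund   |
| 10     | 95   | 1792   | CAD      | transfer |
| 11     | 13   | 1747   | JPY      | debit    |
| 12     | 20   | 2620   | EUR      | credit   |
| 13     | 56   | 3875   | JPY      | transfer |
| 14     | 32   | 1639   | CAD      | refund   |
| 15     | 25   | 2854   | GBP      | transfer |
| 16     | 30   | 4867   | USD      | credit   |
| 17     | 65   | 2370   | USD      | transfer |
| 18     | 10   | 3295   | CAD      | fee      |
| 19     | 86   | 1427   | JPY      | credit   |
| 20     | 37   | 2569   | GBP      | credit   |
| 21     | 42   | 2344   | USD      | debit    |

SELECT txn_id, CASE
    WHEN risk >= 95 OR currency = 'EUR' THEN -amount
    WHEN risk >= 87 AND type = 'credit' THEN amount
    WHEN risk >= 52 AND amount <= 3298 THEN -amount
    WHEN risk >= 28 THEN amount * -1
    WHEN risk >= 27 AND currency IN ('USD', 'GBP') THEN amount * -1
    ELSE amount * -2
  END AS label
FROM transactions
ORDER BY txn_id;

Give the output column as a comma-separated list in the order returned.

-4832, -1792, -3494, -2620, -3875, -1639, -5708, -4867, -2370, -6590, -1427, -2569, -2344

txn_id=9: risk >= 28 → -4832
txn_id=10: risk >= 95 OR currency = 'EUR' → -1792
txn_id=11: ELSE → -3494
txn_id=12: risk >= 95 OR currency = 'EUR' → -2620
txn_id=13: risk >= 28 → -3875
txn_id=14: risk >= 28 → -1639
txn_id=15: ELSE → -5708
txn_id=16: risk >= 28 → -4867
txn_id=17: risk >= 52 AND amount <= 3298 → -2370
txn_id=18: ELSE → -6590
txn_id=19: risk >= 52 AND amount <= 3298 → -1427
txn_id=20: risk >= 28 → -2569
txn_id=21: risk >= 28 → -2344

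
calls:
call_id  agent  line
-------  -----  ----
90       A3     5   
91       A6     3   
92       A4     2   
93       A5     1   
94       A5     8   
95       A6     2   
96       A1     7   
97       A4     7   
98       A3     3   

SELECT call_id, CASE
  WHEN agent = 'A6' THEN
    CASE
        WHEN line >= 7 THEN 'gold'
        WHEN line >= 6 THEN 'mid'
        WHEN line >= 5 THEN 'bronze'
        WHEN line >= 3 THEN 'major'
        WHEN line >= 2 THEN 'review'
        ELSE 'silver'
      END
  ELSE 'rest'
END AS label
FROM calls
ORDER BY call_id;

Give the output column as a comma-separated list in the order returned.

call_id=90: agent='A3' → outer ELSE → rest
call_id=91: agent='A6' → inner[line >= 3] → major
call_id=92: agent='A4' → outer ELSE → rest
call_id=93: agent='A5' → outer ELSE → rest
call_id=94: agent='A5' → outer ELSE → rest
call_id=95: agent='A6' → inner[line >= 2] → review
call_id=96: agent='A1' → outer ELSE → rest
call_id=97: agent='A4' → outer ELSE → rest
call_id=98: agent='A3' → outer ELSE → rest

rest, major, rest, rest, rest, review, rest, rest, rest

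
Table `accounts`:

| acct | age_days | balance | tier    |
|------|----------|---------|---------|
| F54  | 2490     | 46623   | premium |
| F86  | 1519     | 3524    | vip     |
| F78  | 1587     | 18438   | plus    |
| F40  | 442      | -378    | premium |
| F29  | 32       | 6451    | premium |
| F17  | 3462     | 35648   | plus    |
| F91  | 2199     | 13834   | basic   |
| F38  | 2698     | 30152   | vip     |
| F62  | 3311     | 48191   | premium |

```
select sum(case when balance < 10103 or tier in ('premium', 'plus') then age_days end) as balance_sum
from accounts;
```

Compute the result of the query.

acct=F54: ✓ → 2490
acct=F86: ✓ → 1519
acct=F78: ✓ → 1587
acct=F40: ✓ → 442
acct=F29: ✓ → 32
acct=F17: ✓ → 3462
acct=F91: ✗
acct=F38: ✗
acct=F62: ✓ → 3311
balance_sum = 2490 + 1519 + 1587 + 442 + 32 + 3462 + 3311 = 12843

12843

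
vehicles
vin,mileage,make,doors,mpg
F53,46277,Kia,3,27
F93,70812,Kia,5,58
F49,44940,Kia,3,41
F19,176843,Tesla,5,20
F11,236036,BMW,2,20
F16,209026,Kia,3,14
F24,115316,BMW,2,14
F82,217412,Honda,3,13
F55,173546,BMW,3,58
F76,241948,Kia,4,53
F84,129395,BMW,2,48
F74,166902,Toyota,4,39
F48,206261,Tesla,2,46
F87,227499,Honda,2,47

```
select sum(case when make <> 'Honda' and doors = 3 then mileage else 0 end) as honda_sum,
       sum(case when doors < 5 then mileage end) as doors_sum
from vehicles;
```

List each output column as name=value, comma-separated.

[honda_sum: make <> 'Honda' and doors = 3]
vin=F53: ✓ → 46277
vin=F93: ✗
vin=F49: ✓ → 44940
vin=F19: ✗
vin=F11: ✗
vin=F16: ✓ → 209026
vin=F24: ✗
vin=F82: ✗
vin=F55: ✓ → 173546
vin=F76: ✗
vin=F84: ✗
vin=F74: ✗
vin=F48: ✗
vin=F87: ✗
honda_sum = 46277 + 44940 + 209026 + 173546 = 473789
—
[doors_sum: doors < 5]
vin=F53: ✓ → 46277
vin=F93: ✗
vin=F49: ✓ → 44940
vin=F19: ✗
vin=F11: ✓ → 236036
vin=F16: ✓ → 209026
vin=F24: ✓ → 115316
vin=F82: ✓ → 217412
vin=F55: ✓ → 173546
vin=F76: ✓ → 241948
vin=F84: ✓ → 129395
vin=F74: ✓ → 166902
vin=F48: ✓ → 206261
vin=F87: ✓ → 227499
doors_sum = 46277 + 44940 + 236036 + 209026 + 115316 + 217412 + 173546 + 241948 + 129395 + 166902 + 206261 + 227499 = 2014558

honda_sum=473789, doors_sum=2014558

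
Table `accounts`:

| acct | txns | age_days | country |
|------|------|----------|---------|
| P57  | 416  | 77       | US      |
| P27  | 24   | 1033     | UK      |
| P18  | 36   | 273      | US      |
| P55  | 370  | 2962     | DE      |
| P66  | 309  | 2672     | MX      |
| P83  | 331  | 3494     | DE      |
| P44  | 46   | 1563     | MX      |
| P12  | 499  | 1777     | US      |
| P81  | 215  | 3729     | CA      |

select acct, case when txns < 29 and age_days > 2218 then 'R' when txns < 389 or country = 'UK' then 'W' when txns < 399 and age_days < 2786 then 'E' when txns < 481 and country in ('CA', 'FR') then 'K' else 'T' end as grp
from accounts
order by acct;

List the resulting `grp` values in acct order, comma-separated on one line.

acct=P12: ELSE → T
acct=P18: txns < 389 or country = 'UK' → W
acct=P27: txns < 389 or country = 'UK' → W
acct=P44: txns < 389 or country = 'UK' → W
acct=P55: txns < 389 or country = 'UK' → W
acct=P57: ELSE → T
acct=P66: txns < 389 or country = 'UK' → W
acct=P81: txns < 389 or country = 'UK' → W
acct=P83: txns < 389 or country = 'UK' → W

T, W, W, W, W, T, W, W, W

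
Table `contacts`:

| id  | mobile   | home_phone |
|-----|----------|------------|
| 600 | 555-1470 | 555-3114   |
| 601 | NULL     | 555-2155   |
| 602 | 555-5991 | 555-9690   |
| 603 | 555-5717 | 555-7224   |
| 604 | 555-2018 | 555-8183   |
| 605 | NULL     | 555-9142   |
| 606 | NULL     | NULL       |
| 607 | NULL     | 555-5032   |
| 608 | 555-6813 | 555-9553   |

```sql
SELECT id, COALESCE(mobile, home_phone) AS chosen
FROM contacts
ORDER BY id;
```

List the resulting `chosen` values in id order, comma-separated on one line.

id=600: mobile=555-1470 → 555-1470
id=601: mobile=NULL, home_phone=555-2155 → 555-2155
id=602: mobile=555-5991 → 555-5991
id=603: mobile=555-5717 → 555-5717
id=604: mobile=555-2018 → 555-2018
id=605: mobile=NULL, home_phone=555-9142 → 555-9142
id=606: mobile=NULL, home_phone=NULL (all NULL) → NULL
id=607: mobile=NULL, home_phone=555-5032 → 555-5032
id=608: mobile=555-6813 → 555-6813

555-1470, 555-2155, 555-5991, 555-5717, 555-2018, 555-9142, NULL, 555-5032, 555-6813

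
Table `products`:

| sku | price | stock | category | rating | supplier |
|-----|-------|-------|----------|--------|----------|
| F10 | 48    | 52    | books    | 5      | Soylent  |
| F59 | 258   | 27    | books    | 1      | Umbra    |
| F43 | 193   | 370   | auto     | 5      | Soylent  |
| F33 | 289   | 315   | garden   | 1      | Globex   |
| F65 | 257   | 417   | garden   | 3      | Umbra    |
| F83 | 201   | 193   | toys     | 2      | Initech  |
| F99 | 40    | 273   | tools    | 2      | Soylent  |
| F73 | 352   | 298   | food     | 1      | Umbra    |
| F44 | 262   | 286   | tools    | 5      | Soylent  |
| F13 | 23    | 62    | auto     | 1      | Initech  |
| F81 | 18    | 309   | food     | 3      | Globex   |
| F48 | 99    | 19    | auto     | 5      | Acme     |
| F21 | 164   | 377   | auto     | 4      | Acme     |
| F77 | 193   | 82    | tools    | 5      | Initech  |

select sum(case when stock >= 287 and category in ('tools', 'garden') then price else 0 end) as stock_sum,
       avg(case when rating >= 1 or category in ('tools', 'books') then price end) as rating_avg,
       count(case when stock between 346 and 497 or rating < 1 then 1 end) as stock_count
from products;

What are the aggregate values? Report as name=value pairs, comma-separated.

[stock_sum: stock >= 287 and category in ('tools', 'garden')]
sku=F10: ✗
sku=F59: ✗
sku=F43: ✗
sku=F33: ✓ → 289
sku=F65: ✓ → 257
sku=F83: ✗
sku=F99: ✗
sku=F73: ✗
sku=F44: ✗
sku=F13: ✗
sku=F81: ✗
sku=F48: ✗
sku=F21: ✗
sku=F77: ✗
stock_sum = 289 + 257 = 546
—
[rating_avg: rating >= 1 or category in ('tools', 'books')]
sku=F10: ✓ → 48
sku=F59: ✓ → 258
sku=F43: ✓ → 193
sku=F33: ✓ → 289
sku=F65: ✓ → 257
sku=F83: ✓ → 201
sku=F99: ✓ → 40
sku=F73: ✓ → 352
sku=F44: ✓ → 262
sku=F13: ✓ → 23
sku=F81: ✓ → 18
sku=F48: ✓ → 99
sku=F21: ✓ → 164
sku=F77: ✓ → 193
rating_avg = (48 + 258 + 193 + 289 + 257 + 201 + 40 + 352 + 262 + 23 + 18 + 99 + 164 + 193) / 14 = 171.2142857143
—
[stock_count: stock between 346 and 497 or rating < 1]
sku=F10: ✗
sku=F59: ✗
sku=F43: ✓ → 1
sku=F33: ✗
sku=F65: ✓ → 1
sku=F83: ✗
sku=F99: ✗
sku=F73: ✗
sku=F44: ✗
sku=F13: ✗
sku=F81: ✗
sku=F48: ✗
sku=F21: ✓ → 1
sku=F77: ✗
stock_count = COUNT(1, 1, 1) = 3

stock_sum=546, rating_avg=171.2142857143, stock_count=3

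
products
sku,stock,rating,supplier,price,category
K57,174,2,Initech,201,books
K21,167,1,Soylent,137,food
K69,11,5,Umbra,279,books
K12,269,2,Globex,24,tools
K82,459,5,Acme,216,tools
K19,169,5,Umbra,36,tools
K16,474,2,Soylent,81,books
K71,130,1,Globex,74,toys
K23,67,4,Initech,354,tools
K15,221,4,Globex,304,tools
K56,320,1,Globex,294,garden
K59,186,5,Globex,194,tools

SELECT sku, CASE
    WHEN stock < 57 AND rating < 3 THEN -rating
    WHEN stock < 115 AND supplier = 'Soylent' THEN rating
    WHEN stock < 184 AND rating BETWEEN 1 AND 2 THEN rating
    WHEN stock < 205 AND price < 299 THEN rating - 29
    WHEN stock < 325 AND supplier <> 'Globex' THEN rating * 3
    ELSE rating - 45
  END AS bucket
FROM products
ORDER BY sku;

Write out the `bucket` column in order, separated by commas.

sku=K12: ELSE → -43
sku=K15: ELSE → -41
sku=K16: ELSE → -43
sku=K19: stock < 205 AND price < 299 → -24
sku=K21: stock < 184 AND rating BETWEEN 1 AND 2 → 1
sku=K23: stock < 325 AND supplier <> 'Globex' → 12
sku=K56: ELSE → -44
sku=K57: stock < 184 AND rating BETWEEN 1 AND 2 → 2
sku=K59: stock < 205 AND price < 299 → -24
sku=K69: stock < 205 AND price < 299 → -24
sku=K71: stock < 184 AND rating BETWEEN 1 AND 2 → 1
sku=K82: ELSE → -40

-43, -41, -43, -24, 1, 12, -44, 2, -24, -24, 1, -40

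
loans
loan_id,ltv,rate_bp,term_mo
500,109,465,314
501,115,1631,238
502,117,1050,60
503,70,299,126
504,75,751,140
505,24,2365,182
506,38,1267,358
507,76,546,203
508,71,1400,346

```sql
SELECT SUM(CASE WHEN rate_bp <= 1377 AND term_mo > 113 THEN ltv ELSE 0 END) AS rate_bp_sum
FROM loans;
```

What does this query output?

368

loan_id=500: ✓ → 109
loan_id=501: ✗
loan_id=502: ✗
loan_id=503: ✓ → 70
loan_id=504: ✓ → 75
loan_id=505: ✗
loan_id=506: ✓ → 38
loan_id=507: ✓ → 76
loan_id=508: ✗
rate_bp_sum = 109 + 70 + 75 + 38 + 76 = 368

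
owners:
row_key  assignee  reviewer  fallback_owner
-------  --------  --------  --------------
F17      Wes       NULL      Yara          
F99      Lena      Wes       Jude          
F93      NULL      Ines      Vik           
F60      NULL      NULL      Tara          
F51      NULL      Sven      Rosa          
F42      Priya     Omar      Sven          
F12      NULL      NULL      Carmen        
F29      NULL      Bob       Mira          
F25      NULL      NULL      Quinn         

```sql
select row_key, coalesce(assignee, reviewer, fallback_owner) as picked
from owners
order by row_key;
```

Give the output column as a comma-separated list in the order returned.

Carmen, Wes, Quinn, Bob, Priya, Sven, Tara, Ines, Lena

row_key=F12: assignee=NULL, reviewer=NULL, fallback_owner=Carmen → Carmen
row_key=F17: assignee=Wes → Wes
row_key=F25: assignee=NULL, reviewer=NULL, fallback_owner=Quinn → Quinn
row_key=F29: assignee=NULL, reviewer=Bob → Bob
row_key=F42: assignee=Priya → Priya
row_key=F51: assignee=NULL, reviewer=Sven → Sven
row_key=F60: assignee=NULL, reviewer=NULL, fallback_owner=Tara → Tara
row_key=F93: assignee=NULL, reviewer=Ines → Ines
row_key=F99: assignee=Lena → Lena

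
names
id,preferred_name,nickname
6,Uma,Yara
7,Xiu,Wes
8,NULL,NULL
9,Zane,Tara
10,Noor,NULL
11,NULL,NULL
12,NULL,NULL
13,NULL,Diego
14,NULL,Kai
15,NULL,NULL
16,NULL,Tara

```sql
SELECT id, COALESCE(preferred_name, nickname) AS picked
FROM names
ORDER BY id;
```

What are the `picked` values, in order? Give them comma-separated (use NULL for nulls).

Uma, Xiu, NULL, Zane, Noor, NULL, NULL, Diego, Kai, NULL, Tara

id=6: preferred_name=Uma → Uma
id=7: preferred_name=Xiu → Xiu
id=8: preferred_name=NULL, nickname=NULL (all NULL) → NULL
id=9: preferred_name=Zane → Zane
id=10: preferred_name=Noor → Noor
id=11: preferred_name=NULL, nickname=NULL (all NULL) → NULL
id=12: preferred_name=NULL, nickname=NULL (all NULL) → NULL
id=13: preferred_name=NULL, nickname=Diego → Diego
id=14: preferred_name=NULL, nickname=Kai → Kai
id=15: preferred_name=NULL, nickname=NULL (all NULL) → NULL
id=16: preferred_name=NULL, nickname=Tara → Tara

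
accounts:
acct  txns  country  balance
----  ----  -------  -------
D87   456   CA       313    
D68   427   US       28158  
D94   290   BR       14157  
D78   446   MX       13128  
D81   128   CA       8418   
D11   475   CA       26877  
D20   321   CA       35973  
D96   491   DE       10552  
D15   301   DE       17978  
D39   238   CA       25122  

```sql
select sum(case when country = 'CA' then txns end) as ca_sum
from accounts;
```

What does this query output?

acct=D87: ✓ → 456
acct=D68: ✗
acct=D94: ✗
acct=D78: ✗
acct=D81: ✓ → 128
acct=D11: ✓ → 475
acct=D20: ✓ → 321
acct=D96: ✗
acct=D15: ✗
acct=D39: ✓ → 238
ca_sum = 456 + 128 + 475 + 321 + 238 = 1618

1618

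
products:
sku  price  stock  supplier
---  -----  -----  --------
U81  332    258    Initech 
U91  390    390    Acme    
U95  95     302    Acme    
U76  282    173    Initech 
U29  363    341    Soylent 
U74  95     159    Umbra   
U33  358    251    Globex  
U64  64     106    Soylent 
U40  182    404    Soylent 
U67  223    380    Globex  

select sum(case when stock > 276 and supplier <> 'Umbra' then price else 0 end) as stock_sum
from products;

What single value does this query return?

1253

sku=U81: ✗
sku=U91: ✓ → 390
sku=U95: ✓ → 95
sku=U76: ✗
sku=U29: ✓ → 363
sku=U74: ✗
sku=U33: ✗
sku=U64: ✗
sku=U40: ✓ → 182
sku=U67: ✓ → 223
stock_sum = 390 + 95 + 363 + 182 + 223 = 1253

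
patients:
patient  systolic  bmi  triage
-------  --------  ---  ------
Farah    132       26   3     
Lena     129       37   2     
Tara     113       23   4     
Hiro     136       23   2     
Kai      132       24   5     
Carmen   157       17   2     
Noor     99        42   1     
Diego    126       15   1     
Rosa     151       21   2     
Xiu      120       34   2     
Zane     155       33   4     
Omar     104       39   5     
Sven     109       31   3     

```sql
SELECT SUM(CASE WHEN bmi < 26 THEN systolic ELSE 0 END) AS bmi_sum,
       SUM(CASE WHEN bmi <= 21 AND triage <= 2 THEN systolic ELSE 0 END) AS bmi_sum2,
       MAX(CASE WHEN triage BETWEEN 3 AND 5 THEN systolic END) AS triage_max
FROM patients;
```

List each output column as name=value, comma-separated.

bmi_sum=815, bmi_sum2=434, triage_max=155

[bmi_sum: bmi < 26]
patient=Farah: ✗
patient=Lena: ✗
patient=Tara: ✓ → 113
patient=Hiro: ✓ → 136
patient=Kai: ✓ → 132
patient=Carmen: ✓ → 157
patient=Noor: ✗
patient=Diego: ✓ → 126
patient=Rosa: ✓ → 151
patient=Xiu: ✗
patient=Zane: ✗
patient=Omar: ✗
patient=Sven: ✗
bmi_sum = 113 + 136 + 132 + 157 + 126 + 151 = 815
—
[bmi_sum2: bmi <= 21 AND triage <= 2]
patient=Farah: ✗
patient=Lena: ✗
patient=Tara: ✗
patient=Hiro: ✗
patient=Kai: ✗
patient=Carmen: ✓ → 157
patient=Noor: ✗
patient=Diego: ✓ → 126
patient=Rosa: ✓ → 151
patient=Xiu: ✗
patient=Zane: ✗
patient=Omar: ✗
patient=Sven: ✗
bmi_sum2 = 157 + 126 + 151 = 434
—
[triage_max: triage BETWEEN 3 AND 5]
patient=Farah: ✓ → 132
patient=Lena: ✗
patient=Tara: ✓ → 113
patient=Hiro: ✗
patient=Kai: ✓ → 132
patient=Carmen: ✗
patient=Noor: ✗
patient=Diego: ✗
patient=Rosa: ✗
patient=Xiu: ✗
patient=Zane: ✓ → 155
patient=Omar: ✓ → 104
patient=Sven: ✓ → 109
triage_max = MAX(132, 113, 132, 155, 104, 109) = 155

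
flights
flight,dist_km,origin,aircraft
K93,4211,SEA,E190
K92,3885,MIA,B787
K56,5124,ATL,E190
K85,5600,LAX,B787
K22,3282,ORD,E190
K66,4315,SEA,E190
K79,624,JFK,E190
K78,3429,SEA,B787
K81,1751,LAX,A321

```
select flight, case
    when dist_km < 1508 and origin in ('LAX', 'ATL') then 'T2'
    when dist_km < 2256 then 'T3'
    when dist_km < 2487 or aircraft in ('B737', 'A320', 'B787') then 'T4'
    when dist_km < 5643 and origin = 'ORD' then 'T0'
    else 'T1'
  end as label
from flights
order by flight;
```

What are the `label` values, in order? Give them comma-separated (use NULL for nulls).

flight=K22: dist_km < 5643 and origin = 'ORD' → T0
flight=K56: ELSE → T1
flight=K66: ELSE → T1
flight=K78: dist_km < 2487 or aircraft in ('B737', 'A320', 'B787') → T4
flight=K79: dist_km < 2256 → T3
flight=K81: dist_km < 2256 → T3
flight=K85: dist_km < 2487 or aircraft in ('B737', 'A320', 'B787') → T4
flight=K92: dist_km < 2487 or aircraft in ('B737', 'A320', 'B787') → T4
flight=K93: ELSE → T1

T0, T1, T1, T4, T3, T3, T4, T4, T1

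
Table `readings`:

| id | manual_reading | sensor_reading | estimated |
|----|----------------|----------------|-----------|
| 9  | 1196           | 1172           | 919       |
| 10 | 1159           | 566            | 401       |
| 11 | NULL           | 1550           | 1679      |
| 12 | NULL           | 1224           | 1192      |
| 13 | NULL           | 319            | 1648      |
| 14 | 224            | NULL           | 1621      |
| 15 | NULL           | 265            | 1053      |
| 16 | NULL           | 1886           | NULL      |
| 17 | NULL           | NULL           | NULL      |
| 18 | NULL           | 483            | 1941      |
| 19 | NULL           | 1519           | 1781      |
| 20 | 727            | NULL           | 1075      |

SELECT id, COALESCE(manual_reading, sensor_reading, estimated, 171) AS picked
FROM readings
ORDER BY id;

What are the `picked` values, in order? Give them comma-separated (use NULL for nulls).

id=9: manual_reading=1196 → 1196
id=10: manual_reading=1159 → 1159
id=11: manual_reading=NULL, sensor_reading=1550 → 1550
id=12: manual_reading=NULL, sensor_reading=1224 → 1224
id=13: manual_reading=NULL, sensor_reading=319 → 319
id=14: manual_reading=224 → 224
id=15: manual_reading=NULL, sensor_reading=265 → 265
id=16: manual_reading=NULL, sensor_reading=1886 → 1886
id=17: manual_reading=NULL, sensor_reading=NULL, estimated=NULL, → literal 171 → 171
id=18: manual_reading=NULL, sensor_reading=483 → 483
id=19: manual_reading=NULL, sensor_reading=1519 → 1519
id=20: manual_reading=727 → 727

1196, 1159, 1550, 1224, 319, 224, 265, 1886, 171, 483, 1519, 727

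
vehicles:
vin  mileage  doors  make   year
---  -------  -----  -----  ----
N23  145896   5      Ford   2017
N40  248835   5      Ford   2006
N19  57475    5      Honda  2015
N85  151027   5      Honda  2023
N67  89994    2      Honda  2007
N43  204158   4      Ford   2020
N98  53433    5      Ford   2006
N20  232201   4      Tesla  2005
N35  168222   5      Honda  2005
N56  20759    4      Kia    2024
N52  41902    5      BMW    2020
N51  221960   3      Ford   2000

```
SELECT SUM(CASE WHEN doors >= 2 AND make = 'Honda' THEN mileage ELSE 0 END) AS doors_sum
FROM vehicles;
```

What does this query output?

vin=N23: ✗
vin=N40: ✗
vin=N19: ✓ → 57475
vin=N85: ✓ → 151027
vin=N67: ✓ → 89994
vin=N43: ✗
vin=N98: ✗
vin=N20: ✗
vin=N35: ✓ → 168222
vin=N56: ✗
vin=N52: ✗
vin=N51: ✗
doors_sum = 57475 + 151027 + 89994 + 168222 = 466718

466718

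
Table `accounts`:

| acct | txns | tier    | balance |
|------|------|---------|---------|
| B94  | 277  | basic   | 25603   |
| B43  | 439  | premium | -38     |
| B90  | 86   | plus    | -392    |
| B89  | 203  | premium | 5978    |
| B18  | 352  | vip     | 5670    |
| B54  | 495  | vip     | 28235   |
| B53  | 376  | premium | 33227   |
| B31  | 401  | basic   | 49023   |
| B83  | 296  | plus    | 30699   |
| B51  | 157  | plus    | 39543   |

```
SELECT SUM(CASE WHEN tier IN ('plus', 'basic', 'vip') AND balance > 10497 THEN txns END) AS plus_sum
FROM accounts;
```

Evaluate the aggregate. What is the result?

acct=B94: ✓ → 277
acct=B43: ✗
acct=B90: ✗
acct=B89: ✗
acct=B18: ✗
acct=B54: ✓ → 495
acct=B53: ✗
acct=B31: ✓ → 401
acct=B83: ✓ → 296
acct=B51: ✓ → 157
plus_sum = 277 + 495 + 401 + 296 + 157 = 1626

1626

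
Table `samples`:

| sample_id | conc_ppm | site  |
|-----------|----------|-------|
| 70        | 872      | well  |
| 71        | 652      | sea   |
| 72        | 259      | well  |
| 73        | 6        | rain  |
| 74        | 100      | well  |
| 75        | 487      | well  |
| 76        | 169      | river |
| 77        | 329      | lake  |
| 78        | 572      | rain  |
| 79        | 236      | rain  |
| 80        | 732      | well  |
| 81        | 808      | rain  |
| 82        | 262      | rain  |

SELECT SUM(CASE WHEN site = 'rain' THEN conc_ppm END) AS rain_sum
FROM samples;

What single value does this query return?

sample_id=70: ✗
sample_id=71: ✗
sample_id=72: ✗
sample_id=73: ✓ → 6
sample_id=74: ✗
sample_id=75: ✗
sample_id=76: ✗
sample_id=77: ✗
sample_id=78: ✓ → 572
sample_id=79: ✓ → 236
sample_id=80: ✗
sample_id=81: ✓ → 808
sample_id=82: ✓ → 262
rain_sum = 6 + 572 + 236 + 808 + 262 = 1884

1884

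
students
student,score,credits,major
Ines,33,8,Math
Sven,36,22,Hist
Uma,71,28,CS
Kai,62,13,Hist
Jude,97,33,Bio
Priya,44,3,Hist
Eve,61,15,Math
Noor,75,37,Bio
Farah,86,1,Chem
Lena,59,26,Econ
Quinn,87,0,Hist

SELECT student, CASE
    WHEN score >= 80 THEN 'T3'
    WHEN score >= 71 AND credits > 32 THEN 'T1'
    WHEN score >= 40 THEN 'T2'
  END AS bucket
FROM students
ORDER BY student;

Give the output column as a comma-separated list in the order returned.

T2, T3, NULL, T3, T2, T2, T1, T2, T3, NULL, T2

student=Eve: score >= 40 → T2
student=Farah: score >= 80 → T3
student=Ines: (no match → NULL) → NULL
student=Jude: score >= 80 → T3
student=Kai: score >= 40 → T2
student=Lena: score >= 40 → T2
student=Noor: score >= 71 AND credits > 32 → T1
student=Priya: score >= 40 → T2
student=Quinn: score >= 80 → T3
student=Sven: (no match → NULL) → NULL
student=Uma: score >= 40 → T2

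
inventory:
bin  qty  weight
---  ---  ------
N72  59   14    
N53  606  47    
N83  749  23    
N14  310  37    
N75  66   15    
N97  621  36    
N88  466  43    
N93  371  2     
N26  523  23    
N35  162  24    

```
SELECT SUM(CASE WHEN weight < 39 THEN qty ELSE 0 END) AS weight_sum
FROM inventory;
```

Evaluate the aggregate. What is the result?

2861

bin=N72: ✓ → 59
bin=N53: ✗
bin=N83: ✓ → 749
bin=N14: ✓ → 310
bin=N75: ✓ → 66
bin=N97: ✓ → 621
bin=N88: ✗
bin=N93: ✓ → 371
bin=N26: ✓ → 523
bin=N35: ✓ → 162
weight_sum = 59 + 749 + 310 + 66 + 621 + 371 + 523 + 162 = 2861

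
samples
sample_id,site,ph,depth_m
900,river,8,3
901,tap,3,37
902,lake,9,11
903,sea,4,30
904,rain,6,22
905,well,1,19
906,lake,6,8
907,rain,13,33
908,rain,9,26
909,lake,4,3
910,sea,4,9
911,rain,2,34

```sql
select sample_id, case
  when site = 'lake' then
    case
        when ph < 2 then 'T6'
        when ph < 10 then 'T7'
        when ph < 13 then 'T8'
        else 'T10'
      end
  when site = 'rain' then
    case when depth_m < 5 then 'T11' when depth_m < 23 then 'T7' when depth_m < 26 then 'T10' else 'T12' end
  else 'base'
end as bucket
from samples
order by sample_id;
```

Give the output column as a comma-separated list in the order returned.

sample_id=900: site='river' → outer ELSE → base
sample_id=901: site='tap' → outer ELSE → base
sample_id=902: site='lake' → inner[ph < 10] → T7
sample_id=903: site='sea' → outer ELSE → base
sample_id=904: site='rain' → inner[depth_m < 23] → T7
sample_id=905: site='well' → outer ELSE → base
sample_id=906: site='lake' → inner[ph < 10] → T7
sample_id=907: site='rain' → inner[ELSE] → T12
sample_id=908: site='rain' → inner[ELSE] → T12
sample_id=909: site='lake' → inner[ph < 10] → T7
sample_id=910: site='sea' → outer ELSE → base
sample_id=911: site='rain' → inner[ELSE] → T12

base, base, T7, base, T7, base, T7, T12, T12, T7, base, T12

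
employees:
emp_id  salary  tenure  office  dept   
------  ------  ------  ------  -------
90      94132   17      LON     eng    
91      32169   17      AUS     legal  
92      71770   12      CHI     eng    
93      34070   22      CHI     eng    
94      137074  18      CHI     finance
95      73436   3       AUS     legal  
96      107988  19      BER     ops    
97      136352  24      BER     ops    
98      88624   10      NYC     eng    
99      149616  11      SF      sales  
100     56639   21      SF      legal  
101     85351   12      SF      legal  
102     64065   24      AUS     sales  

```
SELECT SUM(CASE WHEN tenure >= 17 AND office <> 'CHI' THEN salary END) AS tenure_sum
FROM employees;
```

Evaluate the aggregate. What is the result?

emp_id=90: ✓ → 94132
emp_id=91: ✓ → 32169
emp_id=92: ✗
emp_id=93: ✗
emp_id=94: ✗
emp_id=95: ✗
emp_id=96: ✓ → 107988
emp_id=97: ✓ → 136352
emp_id=98: ✗
emp_id=99: ✗
emp_id=100: ✓ → 56639
emp_id=101: ✗
emp_id=102: ✓ → 64065
tenure_sum = 94132 + 32169 + 107988 + 136352 + 56639 + 64065 = 491345

491345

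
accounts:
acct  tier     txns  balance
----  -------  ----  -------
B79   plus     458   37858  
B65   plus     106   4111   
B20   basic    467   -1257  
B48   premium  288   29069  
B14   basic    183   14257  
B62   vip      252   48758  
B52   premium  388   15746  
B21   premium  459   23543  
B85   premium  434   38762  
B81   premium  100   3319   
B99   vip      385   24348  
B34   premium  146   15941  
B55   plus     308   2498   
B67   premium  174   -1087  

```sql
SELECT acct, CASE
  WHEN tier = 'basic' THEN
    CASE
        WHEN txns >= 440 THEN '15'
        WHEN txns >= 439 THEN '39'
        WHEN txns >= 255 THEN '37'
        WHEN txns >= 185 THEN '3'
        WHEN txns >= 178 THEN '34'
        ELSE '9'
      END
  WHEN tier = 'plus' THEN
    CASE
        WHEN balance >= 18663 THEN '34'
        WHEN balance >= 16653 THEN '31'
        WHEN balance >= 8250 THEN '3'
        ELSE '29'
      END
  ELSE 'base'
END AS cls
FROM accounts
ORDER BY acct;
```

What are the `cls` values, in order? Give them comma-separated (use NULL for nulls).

acct=B14: tier='basic' → inner[txns >= 178] → 34
acct=B20: tier='basic' → inner[txns >= 440] → 15
acct=B21: tier='premium' → outer ELSE → base
acct=B34: tier='premium' → outer ELSE → base
acct=B48: tier='premium' → outer ELSE → base
acct=B52: tier='premium' → outer ELSE → base
acct=B55: tier='plus' → inner[ELSE] → 29
acct=B62: tier='vip' → outer ELSE → base
acct=B65: tier='plus' → inner[ELSE] → 29
acct=B67: tier='premium' → outer ELSE → base
acct=B79: tier='plus' → inner[balance >= 18663] → 34
acct=B81: tier='premium' → outer ELSE → base
acct=B85: tier='premium' → outer ELSE → base
acct=B99: tier='vip' → outer ELSE → base

34, 15, base, base, base, base, 29, base, 29, base, 34, base, base, base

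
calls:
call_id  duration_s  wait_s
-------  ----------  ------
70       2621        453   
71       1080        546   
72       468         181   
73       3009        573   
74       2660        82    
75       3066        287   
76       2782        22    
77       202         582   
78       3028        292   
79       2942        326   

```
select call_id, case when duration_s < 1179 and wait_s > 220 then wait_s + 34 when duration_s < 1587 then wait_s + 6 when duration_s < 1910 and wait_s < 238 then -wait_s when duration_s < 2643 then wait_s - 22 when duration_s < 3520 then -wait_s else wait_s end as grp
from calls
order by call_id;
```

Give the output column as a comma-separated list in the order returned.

call_id=70: duration_s < 2643 → 431
call_id=71: duration_s < 1179 and wait_s > 220 → 580
call_id=72: duration_s < 1587 → 187
call_id=73: duration_s < 3520 → -573
call_id=74: duration_s < 3520 → -82
call_id=75: duration_s < 3520 → -287
call_id=76: duration_s < 3520 → -22
call_id=77: duration_s < 1179 and wait_s > 220 → 616
call_id=78: duration_s < 3520 → -292
call_id=79: duration_s < 3520 → -326

431, 580, 187, -573, -82, -287, -22, 616, -292, -326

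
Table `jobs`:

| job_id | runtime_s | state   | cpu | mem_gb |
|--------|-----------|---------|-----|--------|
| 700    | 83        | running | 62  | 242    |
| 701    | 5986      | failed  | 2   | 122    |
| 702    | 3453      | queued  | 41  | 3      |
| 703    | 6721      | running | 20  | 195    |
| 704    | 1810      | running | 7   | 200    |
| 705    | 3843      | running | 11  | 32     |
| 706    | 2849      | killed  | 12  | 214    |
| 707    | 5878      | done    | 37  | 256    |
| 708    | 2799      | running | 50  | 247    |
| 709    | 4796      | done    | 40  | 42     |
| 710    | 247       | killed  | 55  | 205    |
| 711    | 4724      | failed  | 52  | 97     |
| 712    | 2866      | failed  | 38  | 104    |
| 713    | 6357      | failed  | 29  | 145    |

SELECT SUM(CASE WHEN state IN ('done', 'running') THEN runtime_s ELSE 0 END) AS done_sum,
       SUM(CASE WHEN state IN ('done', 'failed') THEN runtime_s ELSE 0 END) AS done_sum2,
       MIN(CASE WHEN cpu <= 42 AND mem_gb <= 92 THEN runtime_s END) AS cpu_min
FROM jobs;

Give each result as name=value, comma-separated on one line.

[done_sum: state IN ('done', 'running')]
job_id=700: ✓ → 83
job_id=701: ✗
job_id=702: ✗
job_id=703: ✓ → 6721
job_id=704: ✓ → 1810
job_id=705: ✓ → 3843
job_id=706: ✗
job_id=707: ✓ → 5878
job_id=708: ✓ → 2799
job_id=709: ✓ → 4796
job_id=710: ✗
job_id=711: ✗
job_id=712: ✗
job_id=713: ✗
done_sum = 83 + 6721 + 1810 + 3843 + 5878 + 2799 + 4796 = 25930
—
[done_sum2: state IN ('done', 'failed')]
job_id=700: ✗
job_id=701: ✓ → 5986
job_id=702: ✗
job_id=703: ✗
job_id=704: ✗
job_id=705: ✗
job_id=706: ✗
job_id=707: ✓ → 5878
job_id=708: ✗
job_id=709: ✓ → 4796
job_id=710: ✗
job_id=711: ✓ → 4724
job_id=712: ✓ → 2866
job_id=713: ✓ → 6357
done_sum2 = 5986 + 5878 + 4796 + 4724 + 2866 + 6357 = 30607
—
[cpu_min: cpu <= 42 AND mem_gb <= 92]
job_id=700: ✗
job_id=701: ✗
job_id=702: ✓ → 3453
job_id=703: ✗
job_id=704: ✗
job_id=705: ✓ → 3843
job_id=706: ✗
job_id=707: ✗
job_id=708: ✗
job_id=709: ✓ → 4796
job_id=710: ✗
job_id=711: ✗
job_id=712: ✗
job_id=713: ✗
cpu_min = MIN(3453, 3843, 4796) = 3453

done_sum=25930, done_sum2=30607, cpu_min=3453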